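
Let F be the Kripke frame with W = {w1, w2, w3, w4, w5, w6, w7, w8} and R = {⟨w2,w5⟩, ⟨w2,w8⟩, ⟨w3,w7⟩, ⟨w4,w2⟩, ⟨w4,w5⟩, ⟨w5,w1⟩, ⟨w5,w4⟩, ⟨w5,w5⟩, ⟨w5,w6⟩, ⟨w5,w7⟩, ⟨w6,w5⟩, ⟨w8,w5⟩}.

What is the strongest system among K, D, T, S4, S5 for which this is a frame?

Serial (axiom D): no — w1 has no R-successor.
Reflexive (axiom T): no — w1 is not related to itself.
Transitive (axiom 4): no — w2 R w5 and w5 R w1, but not w2 R w1.
Euclidean (axiom 5): no — w2 R w5 and w2 R w8, but not w5 R w8.
So F validates K; D would additionally require R to be serial. The strongest is K.

K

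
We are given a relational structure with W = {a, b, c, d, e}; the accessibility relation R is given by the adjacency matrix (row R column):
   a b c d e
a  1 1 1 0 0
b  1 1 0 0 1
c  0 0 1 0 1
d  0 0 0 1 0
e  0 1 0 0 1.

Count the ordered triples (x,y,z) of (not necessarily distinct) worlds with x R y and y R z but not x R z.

Enumerating: (a,b,e), (a,c,e), (b,a,c), (c,e,b), (e,b,a).

5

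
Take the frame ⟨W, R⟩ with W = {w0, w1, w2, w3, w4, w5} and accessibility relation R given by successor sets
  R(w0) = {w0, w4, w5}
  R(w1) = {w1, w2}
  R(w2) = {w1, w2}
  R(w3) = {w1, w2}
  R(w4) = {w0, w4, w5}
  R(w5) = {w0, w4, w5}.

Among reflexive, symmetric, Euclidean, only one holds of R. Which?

Euclidean

Reflexive: no — w3 is not related to itself.
Symmetric: no — w3 R w1 but not w1 R w3.
Euclidean: yes — any two successors of a common world are R-related.
Only Euclidean holds.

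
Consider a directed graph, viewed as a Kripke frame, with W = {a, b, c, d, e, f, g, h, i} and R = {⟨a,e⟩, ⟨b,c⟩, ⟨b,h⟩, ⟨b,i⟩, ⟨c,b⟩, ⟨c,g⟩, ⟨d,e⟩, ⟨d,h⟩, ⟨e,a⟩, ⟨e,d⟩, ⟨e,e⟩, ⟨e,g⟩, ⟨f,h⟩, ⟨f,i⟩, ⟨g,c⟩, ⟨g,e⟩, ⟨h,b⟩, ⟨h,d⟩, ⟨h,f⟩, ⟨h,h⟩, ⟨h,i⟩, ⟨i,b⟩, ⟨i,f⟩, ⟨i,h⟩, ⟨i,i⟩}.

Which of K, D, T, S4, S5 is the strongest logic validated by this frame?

D

Serial (axiom D): yes — every world has a successor (e.g. a R e).
Reflexive (axiom T): no — a is not related to itself.
Transitive (axiom 4): no — a R e and e R d, but not a R d.
Euclidean (axiom 5): no — b R c and b R h, but not c R h.
So F validates K, D; T would additionally require R to be reflexive. The strongest is D.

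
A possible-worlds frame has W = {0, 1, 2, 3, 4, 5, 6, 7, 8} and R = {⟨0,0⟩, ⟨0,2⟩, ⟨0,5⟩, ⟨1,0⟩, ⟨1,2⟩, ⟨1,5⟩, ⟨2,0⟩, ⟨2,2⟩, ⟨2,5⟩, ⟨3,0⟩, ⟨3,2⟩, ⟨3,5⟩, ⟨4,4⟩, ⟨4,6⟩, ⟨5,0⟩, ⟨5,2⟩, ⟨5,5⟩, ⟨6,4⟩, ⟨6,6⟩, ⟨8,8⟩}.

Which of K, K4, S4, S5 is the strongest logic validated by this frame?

K4

Transitive (axiom 4): yes — every two-step R-path is closed by a direct edge.
Reflexive (axiom T): no — 1 is not related to itself.
Euclidean (axiom 5): yes — any two successors of a common world are R-related.
So F validates K, K4; S4 would additionally require R to be reflexive. The strongest is K4.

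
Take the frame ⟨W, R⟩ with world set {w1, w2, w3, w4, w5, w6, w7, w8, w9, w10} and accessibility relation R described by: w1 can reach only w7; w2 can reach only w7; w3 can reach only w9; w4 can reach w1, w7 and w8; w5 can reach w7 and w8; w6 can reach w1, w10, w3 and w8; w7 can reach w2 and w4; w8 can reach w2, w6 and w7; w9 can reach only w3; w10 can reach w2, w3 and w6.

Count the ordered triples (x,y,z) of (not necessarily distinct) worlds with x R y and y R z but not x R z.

35

Enumerating: (w1,w7,w2), (w1,w7,w4), (w10,w2,w7), (w10,w3,w9), (w10,w6,w1), (w10,w6,w10), (w10,w6,w8), (w2,w7,w2), (w2,w7,w4), (w3,w9,w3), (w4,w7,w2), (w4,w7,w4), … and 23 more.
Total: 35.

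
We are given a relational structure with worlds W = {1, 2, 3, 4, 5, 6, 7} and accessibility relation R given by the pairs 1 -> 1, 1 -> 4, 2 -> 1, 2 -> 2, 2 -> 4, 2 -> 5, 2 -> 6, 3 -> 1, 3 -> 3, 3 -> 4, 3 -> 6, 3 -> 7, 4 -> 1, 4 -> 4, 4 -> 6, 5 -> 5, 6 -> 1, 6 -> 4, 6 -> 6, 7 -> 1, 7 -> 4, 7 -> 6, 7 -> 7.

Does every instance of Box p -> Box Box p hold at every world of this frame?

The schema 4 characterises exactly the transitive frames.
Transitive: no — 1 R 4 and 4 R 6, but not 1 R 6.

No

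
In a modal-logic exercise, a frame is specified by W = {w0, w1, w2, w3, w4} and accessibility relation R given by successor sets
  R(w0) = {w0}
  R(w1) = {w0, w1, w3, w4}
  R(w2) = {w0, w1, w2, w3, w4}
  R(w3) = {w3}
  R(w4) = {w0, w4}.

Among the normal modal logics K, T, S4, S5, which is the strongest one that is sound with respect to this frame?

S4

Reflexive (axiom T): yes — every world is R-related to itself.
Transitive (axiom 4): yes — every two-step R-path is closed by a direct edge.
Euclidean (axiom 5): no — w1 R w0 and w1 R w3, but not w0 R w3.
So F validates K, T, S4; S5 would additionally require R to be Euclidean. The strongest is S4.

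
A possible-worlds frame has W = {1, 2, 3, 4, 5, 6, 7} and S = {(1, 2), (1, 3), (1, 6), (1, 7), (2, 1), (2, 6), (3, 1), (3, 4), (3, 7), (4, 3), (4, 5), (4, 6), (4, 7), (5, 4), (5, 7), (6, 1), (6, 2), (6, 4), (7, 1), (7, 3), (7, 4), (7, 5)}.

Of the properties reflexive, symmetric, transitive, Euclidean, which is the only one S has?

symmetric

Reflexive: no — 1 is not related to itself.
Symmetric: yes — every pair in S has its reverse in S.
Transitive: no — 1 S 3 and 3 S 4, but not 1 S 4.
Euclidean: no — 1 S 2 and 1 S 3, but not 2 S 3.
Only symmetric holds.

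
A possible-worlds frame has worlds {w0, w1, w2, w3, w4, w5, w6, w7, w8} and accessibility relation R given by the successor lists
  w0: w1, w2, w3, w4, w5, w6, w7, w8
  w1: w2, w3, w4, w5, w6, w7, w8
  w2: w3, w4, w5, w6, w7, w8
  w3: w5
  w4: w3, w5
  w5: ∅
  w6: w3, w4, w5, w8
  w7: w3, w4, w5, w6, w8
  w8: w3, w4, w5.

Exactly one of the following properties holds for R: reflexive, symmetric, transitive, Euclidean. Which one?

transitive

Reflexive: no — w0 is not related to itself.
Symmetric: no — w0 R w1 but not w1 R w0.
Transitive: yes — every two-step R-path is closed by a direct edge.
Euclidean: no — w0 R w2 and w0 R w1, but not w2 R w1.
Only transitive holds.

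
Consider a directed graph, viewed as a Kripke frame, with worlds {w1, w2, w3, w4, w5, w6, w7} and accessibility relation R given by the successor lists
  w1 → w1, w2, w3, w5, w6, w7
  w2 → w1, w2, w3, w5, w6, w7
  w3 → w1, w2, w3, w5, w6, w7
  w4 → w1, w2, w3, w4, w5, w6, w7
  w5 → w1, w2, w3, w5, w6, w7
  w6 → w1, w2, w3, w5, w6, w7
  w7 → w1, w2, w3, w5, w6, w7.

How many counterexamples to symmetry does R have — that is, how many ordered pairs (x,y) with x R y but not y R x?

Enumerating: (w4,w1), (w4,w2), (w4,w3), (w4,w5), (w4,w6), (w4,w7).

6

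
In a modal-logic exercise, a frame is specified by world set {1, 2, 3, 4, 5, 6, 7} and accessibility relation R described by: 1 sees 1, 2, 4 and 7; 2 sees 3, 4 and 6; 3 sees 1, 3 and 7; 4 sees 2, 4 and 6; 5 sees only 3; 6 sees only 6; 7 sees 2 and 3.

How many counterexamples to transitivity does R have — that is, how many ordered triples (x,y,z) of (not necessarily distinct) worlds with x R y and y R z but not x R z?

17

Enumerating: (1,2,3), (1,2,6), (1,4,6), (1,7,3), (2,3,1), (2,3,7), (2,4,2), (3,1,2), (3,1,4), (3,7,2), (4,2,3), (5,3,1), (5,3,7), (7,2,4), (7,2,6), (7,3,1), (7,3,7).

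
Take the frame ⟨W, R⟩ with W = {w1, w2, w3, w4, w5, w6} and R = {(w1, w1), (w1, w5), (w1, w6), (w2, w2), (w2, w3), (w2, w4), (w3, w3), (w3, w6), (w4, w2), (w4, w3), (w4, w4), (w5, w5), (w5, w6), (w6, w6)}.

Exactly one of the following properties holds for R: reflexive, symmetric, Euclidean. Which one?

Reflexive: yes — every world is R-related to itself.
Symmetric: no — w1 R w5 but not w5 R w1.
Euclidean: no — w1 R w6 and w1 R w5, but not w6 R w5.
Only reflexive holds.

reflexive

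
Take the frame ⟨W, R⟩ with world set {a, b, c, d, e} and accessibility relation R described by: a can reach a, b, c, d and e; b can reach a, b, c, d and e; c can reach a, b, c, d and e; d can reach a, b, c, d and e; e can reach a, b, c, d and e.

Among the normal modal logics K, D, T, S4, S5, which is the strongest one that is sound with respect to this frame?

Serial (axiom D): yes — every world has a successor (e.g. a R a).
Reflexive (axiom T): yes — every world is R-related to itself.
Transitive (axiom 4): yes — every two-step R-path is closed by a direct edge.
Euclidean (axiom 5): yes — any two successors of a common world are R-related.
So F validates K, D, T, S4, S5. The strongest is S5.

S5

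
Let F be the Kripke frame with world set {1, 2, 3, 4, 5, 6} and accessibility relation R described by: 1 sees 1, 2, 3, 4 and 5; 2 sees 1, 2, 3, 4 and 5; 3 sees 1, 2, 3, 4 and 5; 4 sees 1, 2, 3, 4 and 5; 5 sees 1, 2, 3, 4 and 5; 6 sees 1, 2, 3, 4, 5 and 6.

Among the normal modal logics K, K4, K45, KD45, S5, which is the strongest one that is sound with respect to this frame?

K4

Transitive (axiom 4): yes — every two-step R-path is closed by a direct edge.
Euclidean (axiom 5): no — 6 R 1 and 6 R 6, but not 1 R 6.
Serial (axiom D): yes — every world has a successor (e.g. 1 R 1).
Reflexive (axiom T): yes — every world is R-related to itself.
So F validates K, K4; K45 would additionally require R to be Euclidean. The strongest is K4.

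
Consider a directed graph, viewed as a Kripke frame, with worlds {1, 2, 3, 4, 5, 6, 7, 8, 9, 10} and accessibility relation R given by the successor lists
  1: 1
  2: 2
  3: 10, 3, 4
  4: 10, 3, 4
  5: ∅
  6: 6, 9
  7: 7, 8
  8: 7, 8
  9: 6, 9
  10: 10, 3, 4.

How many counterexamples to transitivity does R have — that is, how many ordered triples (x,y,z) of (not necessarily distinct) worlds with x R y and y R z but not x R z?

0

R is transitive; there are no such tuples.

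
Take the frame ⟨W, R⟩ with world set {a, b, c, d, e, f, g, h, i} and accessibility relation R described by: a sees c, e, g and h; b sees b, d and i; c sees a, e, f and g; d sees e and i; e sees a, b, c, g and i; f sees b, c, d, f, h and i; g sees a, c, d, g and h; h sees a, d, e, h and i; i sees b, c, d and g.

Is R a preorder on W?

Reflexive: no — a is not related to itself.
Transitive: no — a R c and c R f, but not a R f.
So R is not a preorder.

No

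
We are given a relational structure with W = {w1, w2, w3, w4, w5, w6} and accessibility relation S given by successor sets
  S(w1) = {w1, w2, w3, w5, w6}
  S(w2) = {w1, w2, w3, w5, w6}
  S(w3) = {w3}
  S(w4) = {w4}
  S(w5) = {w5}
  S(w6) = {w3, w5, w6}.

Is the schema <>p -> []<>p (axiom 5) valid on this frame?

No

The schema 5 characterises exactly the Euclidean frames.
Euclidean: no — w1 S w3 and w1 S w2, but not w3 S w2.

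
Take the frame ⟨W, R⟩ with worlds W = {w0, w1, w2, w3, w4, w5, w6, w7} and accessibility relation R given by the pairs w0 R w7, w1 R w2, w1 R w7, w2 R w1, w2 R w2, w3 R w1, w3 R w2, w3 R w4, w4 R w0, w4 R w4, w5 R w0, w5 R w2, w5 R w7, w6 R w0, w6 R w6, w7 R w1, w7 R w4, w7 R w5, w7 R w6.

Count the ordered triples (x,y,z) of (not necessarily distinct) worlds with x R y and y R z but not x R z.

Enumerating: (w0,w7,w1), (w0,w7,w4), (w0,w7,w5), (w0,w7,w6), (w1,w2,w1), (w1,w7,w1), (w1,w7,w4), (w1,w7,w5), (w1,w7,w6), (w2,w1,w7), (w3,w1,w7), (w3,w4,w0), … and 14 more.
Total: 26.

26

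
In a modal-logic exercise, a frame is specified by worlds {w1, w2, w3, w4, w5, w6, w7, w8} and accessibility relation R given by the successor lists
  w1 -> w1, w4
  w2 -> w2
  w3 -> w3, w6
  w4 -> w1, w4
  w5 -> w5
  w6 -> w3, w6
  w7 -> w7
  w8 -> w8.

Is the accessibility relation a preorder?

Reflexive: yes — every world is R-related to itself.
Transitive: yes — every two-step R-path is closed by a direct edge.
So R is a preorder.

Yes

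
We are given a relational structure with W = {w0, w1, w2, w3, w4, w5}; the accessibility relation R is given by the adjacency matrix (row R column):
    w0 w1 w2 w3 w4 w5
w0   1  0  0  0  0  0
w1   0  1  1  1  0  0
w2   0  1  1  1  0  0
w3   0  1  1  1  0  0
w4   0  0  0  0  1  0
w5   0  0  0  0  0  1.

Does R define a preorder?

Yes

Reflexive: yes — every world is R-related to itself.
Transitive: yes — every two-step R-path is closed by a direct edge.
So R is a preorder.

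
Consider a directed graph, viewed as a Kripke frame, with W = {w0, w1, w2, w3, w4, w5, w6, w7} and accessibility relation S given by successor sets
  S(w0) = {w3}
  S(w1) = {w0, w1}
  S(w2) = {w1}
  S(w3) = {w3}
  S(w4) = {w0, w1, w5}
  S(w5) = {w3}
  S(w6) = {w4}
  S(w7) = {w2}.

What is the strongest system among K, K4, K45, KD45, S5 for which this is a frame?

K

Transitive (axiom 4): no — w1 S w0 and w0 S w3, but not w1 S w3.
Euclidean (axiom 5): no — w4 S w0 and w4 S w1, but not w0 S w1.
Serial (axiom D): yes — every world has a successor (e.g. w0 S w3).
Reflexive (axiom T): no — w0 is not related to itself.
So F validates K; K4 would additionally require S to be transitive. The strongest is K.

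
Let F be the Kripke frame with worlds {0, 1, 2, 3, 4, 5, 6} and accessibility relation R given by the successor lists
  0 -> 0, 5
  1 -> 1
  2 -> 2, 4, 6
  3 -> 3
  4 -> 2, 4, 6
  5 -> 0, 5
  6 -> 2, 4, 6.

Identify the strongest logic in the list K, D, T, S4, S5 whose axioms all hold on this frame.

Serial (axiom D): yes — every world has a successor (e.g. 0 R 0).
Reflexive (axiom T): yes — every world is R-related to itself.
Transitive (axiom 4): yes — every two-step R-path is closed by a direct edge.
Euclidean (axiom 5): yes — any two successors of a common world are R-related.
So F validates K, D, T, S4, S5. The strongest is S5.

S5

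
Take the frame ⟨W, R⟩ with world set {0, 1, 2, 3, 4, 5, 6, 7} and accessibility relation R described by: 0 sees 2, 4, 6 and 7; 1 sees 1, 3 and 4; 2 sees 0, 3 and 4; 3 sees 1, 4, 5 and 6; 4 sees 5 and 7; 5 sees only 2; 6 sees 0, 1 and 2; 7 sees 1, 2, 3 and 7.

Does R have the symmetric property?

No

Symmetric: no — 0 R 4 but not 4 R 0.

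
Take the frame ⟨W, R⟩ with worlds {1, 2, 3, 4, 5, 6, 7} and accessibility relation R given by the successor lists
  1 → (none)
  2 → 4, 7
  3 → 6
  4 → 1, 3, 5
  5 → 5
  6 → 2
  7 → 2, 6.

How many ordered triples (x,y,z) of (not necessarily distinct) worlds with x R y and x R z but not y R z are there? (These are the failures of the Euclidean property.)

17

Enumerating: (2,4,4), (2,4,7), (2,7,4), (2,7,7), (3,6,6), (4,1,1), (4,1,3), (4,1,5), (4,3,1), (4,3,3), (4,3,5), (4,5,1), (4,5,3), (6,2,2), (7,2,2), (7,2,6), (7,6,6).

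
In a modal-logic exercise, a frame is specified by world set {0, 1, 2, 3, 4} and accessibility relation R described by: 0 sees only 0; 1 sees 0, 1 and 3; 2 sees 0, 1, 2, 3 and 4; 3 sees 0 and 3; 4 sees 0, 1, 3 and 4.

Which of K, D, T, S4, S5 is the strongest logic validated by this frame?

Serial (axiom D): yes — every world has a successor (e.g. 0 R 0).
Reflexive (axiom T): yes — every world is R-related to itself.
Transitive (axiom 4): yes — every two-step R-path is closed by a direct edge.
Euclidean (axiom 5): no — 1 R 0 and 1 R 3, but not 0 R 3.
So F validates K, D, T, S4; S5 would additionally require R to be Euclidean. The strongest is S4.

S4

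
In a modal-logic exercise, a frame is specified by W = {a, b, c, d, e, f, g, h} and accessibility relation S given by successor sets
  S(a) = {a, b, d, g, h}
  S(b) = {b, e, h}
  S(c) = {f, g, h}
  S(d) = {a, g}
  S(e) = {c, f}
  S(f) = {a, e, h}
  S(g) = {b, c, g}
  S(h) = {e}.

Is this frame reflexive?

Reflexive: no — c is not related to itself.

No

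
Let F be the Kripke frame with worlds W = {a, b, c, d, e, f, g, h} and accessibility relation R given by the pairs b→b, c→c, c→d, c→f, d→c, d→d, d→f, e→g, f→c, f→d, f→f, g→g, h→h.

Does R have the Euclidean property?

Euclidean: yes — any two successors of a common world are R-related.

Yes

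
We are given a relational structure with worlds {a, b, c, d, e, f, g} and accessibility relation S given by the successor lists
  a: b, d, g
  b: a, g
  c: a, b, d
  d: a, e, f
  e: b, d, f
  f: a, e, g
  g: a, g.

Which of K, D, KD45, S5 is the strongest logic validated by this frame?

Serial (axiom D): yes — every world has a successor (e.g. a S b).
Euclidean (axiom 5): no — a S b and a S d, but not b S d.
Transitive (axiom 4): no — a S d and d S e, but not a S e.
Reflexive (axiom T): no — a is not related to itself.
So F validates K, D; KD45 would additionally require S to be Euclidean and transitive. The strongest is D.

D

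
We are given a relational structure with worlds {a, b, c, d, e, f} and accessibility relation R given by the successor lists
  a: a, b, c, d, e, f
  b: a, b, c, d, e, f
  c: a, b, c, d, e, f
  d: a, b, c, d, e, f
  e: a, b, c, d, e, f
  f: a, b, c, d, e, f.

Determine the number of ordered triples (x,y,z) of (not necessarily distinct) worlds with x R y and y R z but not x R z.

R is transitive; there are no such tuples.

0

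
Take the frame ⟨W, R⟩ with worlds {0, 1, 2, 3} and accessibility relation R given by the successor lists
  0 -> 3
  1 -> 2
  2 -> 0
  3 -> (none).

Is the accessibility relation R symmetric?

No

Symmetric: no — 0 R 3 but not 3 R 0.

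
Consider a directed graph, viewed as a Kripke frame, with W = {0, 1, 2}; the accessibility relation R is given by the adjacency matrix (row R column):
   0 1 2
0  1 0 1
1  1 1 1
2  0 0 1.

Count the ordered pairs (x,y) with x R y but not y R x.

Enumerating: (0,2), (1,0), (1,2).

3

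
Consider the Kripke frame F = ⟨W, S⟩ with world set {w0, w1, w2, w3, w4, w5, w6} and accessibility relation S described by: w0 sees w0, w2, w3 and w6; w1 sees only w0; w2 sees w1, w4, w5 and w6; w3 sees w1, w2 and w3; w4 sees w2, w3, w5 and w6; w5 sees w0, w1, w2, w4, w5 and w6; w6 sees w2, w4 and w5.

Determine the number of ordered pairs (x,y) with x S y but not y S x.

10

Enumerating: (w0,w2), (w0,w3), (w0,w6), (w1,w0), (w2,w1), (w3,w1), (w3,w2), (w4,w3), (w5,w0), (w5,w1).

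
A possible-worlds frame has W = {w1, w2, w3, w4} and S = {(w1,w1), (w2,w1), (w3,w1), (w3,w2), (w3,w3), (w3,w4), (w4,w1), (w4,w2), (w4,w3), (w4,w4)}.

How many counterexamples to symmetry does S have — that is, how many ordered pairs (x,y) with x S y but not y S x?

Enumerating: (w2,w1), (w3,w1), (w3,w2), (w4,w1), (w4,w2).

5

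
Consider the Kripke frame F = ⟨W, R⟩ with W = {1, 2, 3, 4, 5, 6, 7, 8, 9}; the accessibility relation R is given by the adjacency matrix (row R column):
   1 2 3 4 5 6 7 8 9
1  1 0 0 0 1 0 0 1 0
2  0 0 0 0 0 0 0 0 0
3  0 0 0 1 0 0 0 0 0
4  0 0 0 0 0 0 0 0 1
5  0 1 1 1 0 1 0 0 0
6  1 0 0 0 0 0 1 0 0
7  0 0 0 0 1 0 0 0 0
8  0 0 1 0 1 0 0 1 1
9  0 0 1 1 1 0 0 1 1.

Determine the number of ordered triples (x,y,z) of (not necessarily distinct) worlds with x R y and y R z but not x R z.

Enumerating: (1,5,2), (1,5,3), (1,5,4), (1,5,6), (1,8,3), (1,8,9), (3,4,9), (4,9,3), (4,9,4), (4,9,5), (4,9,8), (5,4,9), … and 16 more.
Total: 28.

28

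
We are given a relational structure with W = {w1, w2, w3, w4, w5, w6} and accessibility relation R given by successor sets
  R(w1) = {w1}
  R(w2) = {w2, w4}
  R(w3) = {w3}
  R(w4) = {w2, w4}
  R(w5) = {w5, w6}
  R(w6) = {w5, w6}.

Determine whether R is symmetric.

Yes

Symmetric: yes — every pair in R has its reverse in R.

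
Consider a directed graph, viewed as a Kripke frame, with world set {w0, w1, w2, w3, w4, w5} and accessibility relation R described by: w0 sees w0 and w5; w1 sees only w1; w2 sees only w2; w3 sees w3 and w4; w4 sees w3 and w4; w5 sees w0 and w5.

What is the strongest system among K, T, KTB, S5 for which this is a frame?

S5

Reflexive (axiom T): yes — every world is R-related to itself.
Symmetric (axiom B): yes — every pair in R has its reverse in R.
Euclidean (axiom 5): yes — any two successors of a common world are R-related.
So F validates K, T, KTB, S5. The strongest is S5.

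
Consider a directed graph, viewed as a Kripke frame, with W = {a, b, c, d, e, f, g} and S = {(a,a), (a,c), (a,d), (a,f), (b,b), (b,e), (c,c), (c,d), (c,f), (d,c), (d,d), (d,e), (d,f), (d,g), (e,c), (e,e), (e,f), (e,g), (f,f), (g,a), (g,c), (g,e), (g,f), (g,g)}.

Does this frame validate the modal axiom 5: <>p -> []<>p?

No

Axiom 5 corresponds to the accessibility relation being Euclidean.
Euclidean: no — a S f and a S c, but not f S c.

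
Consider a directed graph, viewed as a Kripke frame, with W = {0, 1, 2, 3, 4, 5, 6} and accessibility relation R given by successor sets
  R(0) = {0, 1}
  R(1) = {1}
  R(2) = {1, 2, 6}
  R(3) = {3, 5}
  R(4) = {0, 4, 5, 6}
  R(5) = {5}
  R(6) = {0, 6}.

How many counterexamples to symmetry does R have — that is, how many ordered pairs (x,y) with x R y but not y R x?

Enumerating: (0,1), (2,1), (2,6), (3,5), (4,0), (4,5), (4,6), (6,0).

8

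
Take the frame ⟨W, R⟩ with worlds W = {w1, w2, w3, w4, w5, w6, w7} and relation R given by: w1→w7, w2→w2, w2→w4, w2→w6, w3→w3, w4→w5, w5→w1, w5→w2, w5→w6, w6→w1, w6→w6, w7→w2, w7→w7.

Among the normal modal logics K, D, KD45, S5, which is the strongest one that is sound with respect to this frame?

D

Serial (axiom D): yes — every world has a successor (e.g. w1 R w7).
Euclidean (axiom 5): no — w2 R w4 and w2 R w6, but not w4 R w6.
Transitive (axiom 4): no — w1 R w7 and w7 R w2, but not w1 R w2.
Reflexive (axiom T): no — w1 is not related to itself.
So F validates K, D; KD45 would additionally require R to be Euclidean and transitive. The strongest is D.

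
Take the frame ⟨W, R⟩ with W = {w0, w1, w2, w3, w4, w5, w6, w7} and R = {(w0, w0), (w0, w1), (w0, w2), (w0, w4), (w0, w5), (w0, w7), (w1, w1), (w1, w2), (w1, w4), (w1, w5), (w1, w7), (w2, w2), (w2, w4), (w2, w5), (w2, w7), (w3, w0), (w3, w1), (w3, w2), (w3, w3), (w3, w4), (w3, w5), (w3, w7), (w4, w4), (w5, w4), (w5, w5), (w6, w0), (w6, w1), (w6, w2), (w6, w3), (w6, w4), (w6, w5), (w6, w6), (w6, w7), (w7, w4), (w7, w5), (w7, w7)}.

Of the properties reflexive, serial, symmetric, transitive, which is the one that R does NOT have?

symmetric

Reflexive: yes — every world is R-related to itself.
Serial: yes — every world has a successor (e.g. w0 R w0).
Symmetric: no — w0 R w1 but not w1 R w0.
Transitive: yes — every two-step R-path is closed by a direct edge.
Only symmetric fails.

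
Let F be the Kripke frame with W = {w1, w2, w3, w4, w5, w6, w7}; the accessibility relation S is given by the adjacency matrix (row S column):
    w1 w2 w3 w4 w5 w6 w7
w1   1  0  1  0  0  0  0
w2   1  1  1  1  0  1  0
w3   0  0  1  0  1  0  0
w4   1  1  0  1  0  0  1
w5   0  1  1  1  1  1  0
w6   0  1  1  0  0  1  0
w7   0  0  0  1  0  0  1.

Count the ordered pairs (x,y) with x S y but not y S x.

Enumerating: (w1,w3), (w2,w1), (w2,w3), (w4,w1), (w5,w2), (w5,w4), (w5,w6), (w6,w3).

8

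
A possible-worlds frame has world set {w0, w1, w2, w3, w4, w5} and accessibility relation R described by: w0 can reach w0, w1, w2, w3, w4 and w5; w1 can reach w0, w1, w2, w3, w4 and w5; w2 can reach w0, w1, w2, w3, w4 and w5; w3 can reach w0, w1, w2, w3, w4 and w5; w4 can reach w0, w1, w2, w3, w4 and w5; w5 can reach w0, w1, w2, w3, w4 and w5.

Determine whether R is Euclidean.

Yes

Euclidean: yes — any two successors of a common world are R-related.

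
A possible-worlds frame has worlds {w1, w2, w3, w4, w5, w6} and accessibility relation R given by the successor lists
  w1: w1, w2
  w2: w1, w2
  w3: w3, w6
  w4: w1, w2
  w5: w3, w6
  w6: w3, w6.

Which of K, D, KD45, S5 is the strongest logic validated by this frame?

KD45

Serial (axiom D): yes — every world has a successor (e.g. w1 R w1).
Euclidean (axiom 5): yes — any two successors of a common world are R-related.
Transitive (axiom 4): yes — every two-step R-path is closed by a direct edge.
Reflexive (axiom T): no — w4 is not related to itself.
So F validates K, D, KD45; S5 would additionally require R to be reflexive. The strongest is KD45.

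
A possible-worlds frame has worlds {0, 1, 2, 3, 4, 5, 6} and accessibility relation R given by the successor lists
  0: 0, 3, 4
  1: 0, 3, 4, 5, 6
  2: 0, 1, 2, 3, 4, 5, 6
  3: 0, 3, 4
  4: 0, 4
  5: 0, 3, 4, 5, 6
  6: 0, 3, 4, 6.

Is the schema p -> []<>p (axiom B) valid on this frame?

Axiom B corresponds to the accessibility relation being symmetric.
Symmetric: no — 1 R 0 but not 0 R 1.

No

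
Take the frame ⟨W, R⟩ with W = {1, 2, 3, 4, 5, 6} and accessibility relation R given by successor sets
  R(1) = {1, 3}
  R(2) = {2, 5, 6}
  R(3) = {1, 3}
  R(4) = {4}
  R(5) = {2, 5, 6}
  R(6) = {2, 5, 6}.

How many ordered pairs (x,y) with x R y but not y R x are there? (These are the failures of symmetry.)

R is symmetric; there are no such tuples.

0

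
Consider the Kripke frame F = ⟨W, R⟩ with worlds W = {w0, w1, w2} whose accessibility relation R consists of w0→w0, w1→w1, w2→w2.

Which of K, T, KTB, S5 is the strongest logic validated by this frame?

Reflexive (axiom T): yes — every world is R-related to itself.
Symmetric (axiom B): yes — every pair in R has its reverse in R.
Euclidean (axiom 5): yes — any two successors of a common world are R-related.
So F validates K, T, KTB, S5. The strongest is S5.

S5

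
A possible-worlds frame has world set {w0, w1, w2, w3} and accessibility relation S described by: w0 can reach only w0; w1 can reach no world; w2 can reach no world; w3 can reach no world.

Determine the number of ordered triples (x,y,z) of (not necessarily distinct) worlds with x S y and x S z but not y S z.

S is Euclidean; there are no such tuples.

0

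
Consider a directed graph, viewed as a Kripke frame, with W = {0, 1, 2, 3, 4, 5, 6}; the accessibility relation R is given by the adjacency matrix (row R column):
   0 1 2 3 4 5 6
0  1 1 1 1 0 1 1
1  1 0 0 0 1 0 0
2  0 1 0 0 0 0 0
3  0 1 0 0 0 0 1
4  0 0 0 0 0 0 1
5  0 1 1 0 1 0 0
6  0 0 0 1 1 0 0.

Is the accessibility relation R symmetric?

No

Symmetric: no — 0 R 2 but not 2 R 0.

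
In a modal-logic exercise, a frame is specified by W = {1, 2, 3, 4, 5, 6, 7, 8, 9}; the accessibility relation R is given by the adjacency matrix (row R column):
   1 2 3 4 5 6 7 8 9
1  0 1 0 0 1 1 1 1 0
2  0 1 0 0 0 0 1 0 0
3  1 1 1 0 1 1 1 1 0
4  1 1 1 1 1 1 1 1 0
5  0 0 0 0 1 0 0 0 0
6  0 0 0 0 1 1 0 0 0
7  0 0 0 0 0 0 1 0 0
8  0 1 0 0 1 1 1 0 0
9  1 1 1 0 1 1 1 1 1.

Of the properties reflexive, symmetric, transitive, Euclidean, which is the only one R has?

transitive

Reflexive: no — 1 is not related to itself.
Symmetric: no — 1 R 2 but not 2 R 1.
Transitive: yes — every two-step R-path is closed by a direct edge.
Euclidean: no — 1 R 2 and 1 R 5, but not 2 R 5.
Only transitive holds.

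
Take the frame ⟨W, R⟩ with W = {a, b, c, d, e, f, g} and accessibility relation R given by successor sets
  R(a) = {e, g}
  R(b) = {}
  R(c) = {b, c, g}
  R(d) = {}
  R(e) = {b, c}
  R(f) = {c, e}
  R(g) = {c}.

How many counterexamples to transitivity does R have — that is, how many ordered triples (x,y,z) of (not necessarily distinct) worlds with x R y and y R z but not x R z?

Enumerating: (a,e,b), (a,e,c), (a,g,c), (e,c,g), (f,c,b), (f,c,g), (f,e,b), (g,c,b), (g,c,g).

9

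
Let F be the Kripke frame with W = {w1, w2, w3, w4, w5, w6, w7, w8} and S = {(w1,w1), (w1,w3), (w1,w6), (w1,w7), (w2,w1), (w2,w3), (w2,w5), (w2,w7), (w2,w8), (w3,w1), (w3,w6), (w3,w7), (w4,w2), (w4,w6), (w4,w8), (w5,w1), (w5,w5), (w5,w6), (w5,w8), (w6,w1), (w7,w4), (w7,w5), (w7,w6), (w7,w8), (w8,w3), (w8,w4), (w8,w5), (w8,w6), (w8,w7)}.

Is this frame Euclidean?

Euclidean: no — w1 S w6 and w1 S w3, but not w6 S w3.

No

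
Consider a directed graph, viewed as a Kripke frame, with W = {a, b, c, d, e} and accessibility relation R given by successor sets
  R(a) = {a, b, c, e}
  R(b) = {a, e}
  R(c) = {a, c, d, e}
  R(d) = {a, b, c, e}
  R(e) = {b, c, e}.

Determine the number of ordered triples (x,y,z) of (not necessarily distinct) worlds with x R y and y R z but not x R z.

Enumerating: (a,c,d), (b,a,b), (b,a,c), (b,e,b), (b,e,c), (c,a,b), (c,d,b), (c,e,b), (d,c,d), (e,b,a), (e,c,a), (e,c,d).

12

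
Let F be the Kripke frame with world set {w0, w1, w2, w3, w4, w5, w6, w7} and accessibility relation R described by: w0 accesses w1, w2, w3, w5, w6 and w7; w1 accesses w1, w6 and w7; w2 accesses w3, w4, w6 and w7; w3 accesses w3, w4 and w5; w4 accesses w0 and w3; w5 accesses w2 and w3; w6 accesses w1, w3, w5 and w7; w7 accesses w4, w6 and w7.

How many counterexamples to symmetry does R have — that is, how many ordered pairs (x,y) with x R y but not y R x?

Enumerating: (w0,w1), (w0,w2), (w0,w3), (w0,w5), (w0,w6), (w0,w7), (w1,w7), (w2,w3), (w2,w4), (w2,w6), (w2,w7), (w4,w0), (w5,w2), (w6,w3), (w6,w5), (w7,w4).

16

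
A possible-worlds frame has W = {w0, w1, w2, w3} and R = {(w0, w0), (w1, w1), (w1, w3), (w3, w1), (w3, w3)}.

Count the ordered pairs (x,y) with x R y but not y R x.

R is symmetric; there are no such tuples.

0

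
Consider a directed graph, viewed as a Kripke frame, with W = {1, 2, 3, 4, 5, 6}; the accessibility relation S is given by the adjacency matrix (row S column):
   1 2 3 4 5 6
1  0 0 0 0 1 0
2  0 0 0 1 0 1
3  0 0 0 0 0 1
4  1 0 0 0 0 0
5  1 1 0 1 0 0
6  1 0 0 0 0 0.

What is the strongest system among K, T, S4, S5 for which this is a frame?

Reflexive (axiom T): no — 1 is not related to itself.
Transitive (axiom 4): no — 1 S 5 and 5 S 2, but not 1 S 2.
Euclidean (axiom 5): no — 2 S 4 and 2 S 6, but not 4 S 6.
So F validates K; T would additionally require S to be reflexive. The strongest is K.

K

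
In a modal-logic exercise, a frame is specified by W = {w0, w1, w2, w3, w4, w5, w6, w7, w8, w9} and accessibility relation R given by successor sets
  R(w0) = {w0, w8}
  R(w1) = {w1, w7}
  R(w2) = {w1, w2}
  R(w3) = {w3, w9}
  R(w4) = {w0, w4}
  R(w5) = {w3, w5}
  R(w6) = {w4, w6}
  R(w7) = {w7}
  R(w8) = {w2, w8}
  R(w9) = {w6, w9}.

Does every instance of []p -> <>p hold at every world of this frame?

Yes

The schema D characterises exactly the serial frames.
Serial: yes — every world has a successor (e.g. w0 R w0).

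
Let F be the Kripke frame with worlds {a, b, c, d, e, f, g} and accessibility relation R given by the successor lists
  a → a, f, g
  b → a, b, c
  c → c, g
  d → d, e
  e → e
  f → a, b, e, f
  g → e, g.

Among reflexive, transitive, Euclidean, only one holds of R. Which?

Reflexive: yes — every world is R-related to itself.
Transitive: no — a R f and f R b, but not a R b.
Euclidean: no — a R f and a R g, but not f R g.
Only reflexive holds.

reflexive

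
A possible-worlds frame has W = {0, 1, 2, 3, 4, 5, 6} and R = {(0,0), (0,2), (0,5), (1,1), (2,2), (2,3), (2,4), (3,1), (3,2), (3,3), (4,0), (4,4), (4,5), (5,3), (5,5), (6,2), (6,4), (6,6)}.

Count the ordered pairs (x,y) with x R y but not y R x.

Enumerating: (0,2), (0,5), (2,4), (3,1), (4,0), (4,5), (5,3), (6,2), (6,4).

9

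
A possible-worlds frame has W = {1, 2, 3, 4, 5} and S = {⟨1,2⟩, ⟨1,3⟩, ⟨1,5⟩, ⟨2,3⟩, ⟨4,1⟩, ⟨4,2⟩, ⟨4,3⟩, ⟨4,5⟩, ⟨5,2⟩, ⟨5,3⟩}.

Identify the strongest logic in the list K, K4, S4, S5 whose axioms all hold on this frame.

Transitive (axiom 4): yes — every two-step S-path is closed by a direct edge.
Reflexive (axiom T): no — 1 is not related to itself.
Euclidean (axiom 5): no — 1 S 2 and 1 S 5, but not 2 S 5.
So F validates K, K4; S4 would additionally require S to be reflexive. The strongest is K4.

K4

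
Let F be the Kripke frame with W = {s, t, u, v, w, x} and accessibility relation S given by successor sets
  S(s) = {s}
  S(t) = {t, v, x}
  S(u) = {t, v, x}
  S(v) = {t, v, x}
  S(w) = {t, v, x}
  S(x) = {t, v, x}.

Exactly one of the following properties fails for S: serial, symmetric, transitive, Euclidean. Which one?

symmetric

Serial: yes — every world has a successor (e.g. s S s).
Symmetric: no — u S t but not t S u.
Transitive: yes — every two-step S-path is closed by a direct edge.
Euclidean: yes — any two successors of a common world are S-related.
Only symmetric fails.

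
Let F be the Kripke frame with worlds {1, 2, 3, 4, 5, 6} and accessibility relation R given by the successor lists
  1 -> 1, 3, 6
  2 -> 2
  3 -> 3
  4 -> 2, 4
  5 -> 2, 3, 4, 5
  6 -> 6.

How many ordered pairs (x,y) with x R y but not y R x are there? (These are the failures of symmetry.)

6

Enumerating: (1,3), (1,6), (4,2), (5,2), (5,3), (5,4).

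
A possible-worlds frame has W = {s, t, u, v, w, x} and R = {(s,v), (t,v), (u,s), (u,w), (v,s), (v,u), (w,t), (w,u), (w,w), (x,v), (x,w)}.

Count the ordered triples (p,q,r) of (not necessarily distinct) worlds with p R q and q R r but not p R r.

Enumerating: (s,v,s), (s,v,u), (t,v,s), (t,v,u), (u,s,v), (u,w,t), (u,w,u), (v,s,v), (v,u,w), (w,t,v), (w,u,s), (x,v,s), (x,v,u), (x,w,t), (x,w,u).

15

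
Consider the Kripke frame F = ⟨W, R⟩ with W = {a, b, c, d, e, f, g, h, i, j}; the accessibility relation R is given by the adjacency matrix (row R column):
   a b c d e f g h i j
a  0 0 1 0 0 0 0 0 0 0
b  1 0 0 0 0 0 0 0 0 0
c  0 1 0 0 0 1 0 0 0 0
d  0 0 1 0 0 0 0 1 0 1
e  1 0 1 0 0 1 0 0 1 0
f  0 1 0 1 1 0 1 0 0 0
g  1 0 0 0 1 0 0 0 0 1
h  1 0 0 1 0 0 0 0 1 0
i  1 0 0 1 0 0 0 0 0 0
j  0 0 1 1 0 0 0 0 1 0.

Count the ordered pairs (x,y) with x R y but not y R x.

20

Enumerating: (a,c), (b,a), (c,b), (c,f), (d,c), (e,a), (e,c), (e,i), (f,b), (f,d), (f,g), (g,a), … and 8 more.
Total: 20.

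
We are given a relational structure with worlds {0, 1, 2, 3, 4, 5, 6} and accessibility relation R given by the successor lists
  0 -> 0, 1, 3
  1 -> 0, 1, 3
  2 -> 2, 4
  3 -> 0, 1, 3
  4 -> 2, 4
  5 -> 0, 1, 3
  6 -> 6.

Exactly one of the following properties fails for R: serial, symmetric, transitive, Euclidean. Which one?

symmetric

Serial: yes — every world has a successor (e.g. 0 R 0).
Symmetric: no — 5 R 0 but not 0 R 5.
Transitive: yes — every two-step R-path is closed by a direct edge.
Euclidean: yes — any two successors of a common world are R-related.
Only symmetric fails.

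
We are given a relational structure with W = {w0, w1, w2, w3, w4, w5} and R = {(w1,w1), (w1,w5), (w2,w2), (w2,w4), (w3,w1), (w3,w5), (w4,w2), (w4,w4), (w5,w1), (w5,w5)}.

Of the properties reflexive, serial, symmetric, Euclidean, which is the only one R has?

Euclidean

Reflexive: no — w0 is not related to itself.
Serial: no — w0 has no R-successor.
Symmetric: no — w3 R w1 but not w1 R w3.
Euclidean: yes — any two successors of a common world are R-related.
Only Euclidean holds.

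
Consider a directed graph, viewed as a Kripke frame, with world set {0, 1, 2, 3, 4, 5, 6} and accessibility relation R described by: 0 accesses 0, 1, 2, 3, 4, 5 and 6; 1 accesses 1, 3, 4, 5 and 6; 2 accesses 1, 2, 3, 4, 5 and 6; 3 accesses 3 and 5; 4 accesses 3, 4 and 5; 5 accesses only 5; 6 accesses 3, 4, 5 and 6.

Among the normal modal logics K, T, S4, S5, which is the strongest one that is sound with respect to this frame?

Reflexive (axiom T): yes — every world is R-related to itself.
Transitive (axiom 4): yes — every two-step R-path is closed by a direct edge.
Euclidean (axiom 5): no — 0 R 1 and 0 R 2, but not 1 R 2.
So F validates K, T, S4; S5 would additionally require R to be Euclidean. The strongest is S4.

S4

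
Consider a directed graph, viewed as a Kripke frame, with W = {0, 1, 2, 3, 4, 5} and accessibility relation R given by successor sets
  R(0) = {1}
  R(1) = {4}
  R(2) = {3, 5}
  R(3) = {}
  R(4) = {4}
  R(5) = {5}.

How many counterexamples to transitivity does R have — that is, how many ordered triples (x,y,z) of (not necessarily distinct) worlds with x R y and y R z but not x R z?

Enumerating: (0,1,4).

1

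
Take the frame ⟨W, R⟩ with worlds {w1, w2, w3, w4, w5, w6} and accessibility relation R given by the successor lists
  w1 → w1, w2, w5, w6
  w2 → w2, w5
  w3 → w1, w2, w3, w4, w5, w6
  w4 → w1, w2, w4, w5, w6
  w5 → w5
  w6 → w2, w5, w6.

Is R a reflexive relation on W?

Reflexive: yes — every world is R-related to itself.

Yes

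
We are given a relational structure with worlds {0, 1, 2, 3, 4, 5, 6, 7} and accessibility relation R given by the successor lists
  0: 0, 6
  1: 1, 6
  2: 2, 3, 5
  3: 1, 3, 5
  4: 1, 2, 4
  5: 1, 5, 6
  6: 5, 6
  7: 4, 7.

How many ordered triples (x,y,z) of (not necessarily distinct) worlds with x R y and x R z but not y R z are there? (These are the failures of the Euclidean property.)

15

Enumerating: (0,6,0), (1,6,1), (2,3,2), (2,5,2), (2,5,3), (3,1,3), (3,1,5), (3,5,3), (4,1,2), (4,1,4), (4,2,1), (4,2,4), (5,1,5), (5,6,1), (7,4,7).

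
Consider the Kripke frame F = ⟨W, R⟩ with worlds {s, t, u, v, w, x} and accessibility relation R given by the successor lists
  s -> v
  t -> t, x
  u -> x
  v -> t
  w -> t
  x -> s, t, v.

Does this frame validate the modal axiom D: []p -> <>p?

Yes

Axiom D corresponds to the accessibility relation being serial.
Serial: yes — every world has a successor (e.g. s R v).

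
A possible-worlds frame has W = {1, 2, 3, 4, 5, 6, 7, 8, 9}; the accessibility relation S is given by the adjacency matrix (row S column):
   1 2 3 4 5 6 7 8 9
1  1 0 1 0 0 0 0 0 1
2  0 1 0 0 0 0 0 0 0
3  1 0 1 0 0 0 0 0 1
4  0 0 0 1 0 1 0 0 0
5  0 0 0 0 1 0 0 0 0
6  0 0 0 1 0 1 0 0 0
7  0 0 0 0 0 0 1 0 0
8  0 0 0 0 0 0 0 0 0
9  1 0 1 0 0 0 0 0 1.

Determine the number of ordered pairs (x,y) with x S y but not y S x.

S is symmetric; there are no such tuples.

0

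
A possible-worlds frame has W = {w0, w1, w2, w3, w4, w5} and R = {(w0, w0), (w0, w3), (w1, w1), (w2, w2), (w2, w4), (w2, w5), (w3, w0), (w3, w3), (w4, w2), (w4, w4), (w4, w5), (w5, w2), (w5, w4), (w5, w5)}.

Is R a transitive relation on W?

Transitive: yes — every two-step R-path is closed by a direct edge.

Yes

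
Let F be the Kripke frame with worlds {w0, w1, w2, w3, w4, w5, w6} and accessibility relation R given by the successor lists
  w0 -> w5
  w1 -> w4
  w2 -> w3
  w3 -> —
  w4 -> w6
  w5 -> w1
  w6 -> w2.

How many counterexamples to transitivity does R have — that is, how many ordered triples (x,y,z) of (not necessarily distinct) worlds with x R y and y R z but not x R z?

Enumerating: (w0,w5,w1), (w1,w4,w6), (w4,w6,w2), (w5,w1,w4), (w6,w2,w3).

5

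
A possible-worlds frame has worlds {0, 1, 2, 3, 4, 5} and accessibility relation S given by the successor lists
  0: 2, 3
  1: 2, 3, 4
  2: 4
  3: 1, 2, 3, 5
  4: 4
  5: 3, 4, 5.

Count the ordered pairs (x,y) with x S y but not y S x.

Enumerating: (0,2), (0,3), (1,2), (1,4), (2,4), (3,2), (5,4).

7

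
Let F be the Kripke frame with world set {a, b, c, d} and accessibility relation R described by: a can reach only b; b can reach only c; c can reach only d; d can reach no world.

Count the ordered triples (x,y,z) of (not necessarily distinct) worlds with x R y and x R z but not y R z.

3

Enumerating: (a,b,b), (b,c,c), (c,d,d).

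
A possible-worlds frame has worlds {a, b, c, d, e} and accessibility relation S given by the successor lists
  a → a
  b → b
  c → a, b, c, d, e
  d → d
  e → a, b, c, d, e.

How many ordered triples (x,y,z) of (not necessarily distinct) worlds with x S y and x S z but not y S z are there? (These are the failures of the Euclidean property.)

24

Enumerating: (c,a,b), (c,a,c), (c,a,d), (c,a,e), (c,b,a), (c,b,c), (c,b,d), (c,b,e), (c,d,a), (c,d,b), (c,d,c), (c,d,e), … and 12 more.
Total: 24.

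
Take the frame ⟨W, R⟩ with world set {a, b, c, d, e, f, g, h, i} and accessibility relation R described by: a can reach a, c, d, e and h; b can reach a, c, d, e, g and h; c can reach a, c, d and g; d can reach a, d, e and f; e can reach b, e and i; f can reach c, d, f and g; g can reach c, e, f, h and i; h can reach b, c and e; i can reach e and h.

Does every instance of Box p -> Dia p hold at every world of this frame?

Yes

By correspondence theory, D is valid on a frame iff R is serial.
Serial: yes — every world has a successor (e.g. a R a).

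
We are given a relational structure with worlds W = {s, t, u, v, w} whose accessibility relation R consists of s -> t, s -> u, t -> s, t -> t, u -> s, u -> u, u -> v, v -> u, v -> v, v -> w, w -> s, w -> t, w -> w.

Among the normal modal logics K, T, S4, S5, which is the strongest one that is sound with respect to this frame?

Reflexive (axiom T): no — s is not related to itself.
Transitive (axiom 4): no — s R u and u R v, but not s R v.
Euclidean (axiom 5): no — s R t and s R u, but not t R u.
So F validates K; T would additionally require R to be reflexive. The strongest is K.

K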